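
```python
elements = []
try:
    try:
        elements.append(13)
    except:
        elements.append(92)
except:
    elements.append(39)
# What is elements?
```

Step-by-step execution trace:
1. Inner try: `elements.append(13)` → elements = [13]. No exception raised.
2. Inner `except` is skipped.
3. Inner try completes normally; outer `except` is skipped.
Result: [13]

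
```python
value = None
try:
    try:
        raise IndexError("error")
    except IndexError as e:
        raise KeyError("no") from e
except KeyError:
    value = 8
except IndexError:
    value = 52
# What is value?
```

Step-by-step execution trace:
1. Inner try raises IndexError; inner `except IndexError as e` catches it.
2. `raise KeyError(...) from e` raises KeyError (IndexError is attached as __cause__, but only KeyError is active).
3. Outer `except KeyError` matches → value = 8.
4. `except IndexError` is not reached.
Result: 8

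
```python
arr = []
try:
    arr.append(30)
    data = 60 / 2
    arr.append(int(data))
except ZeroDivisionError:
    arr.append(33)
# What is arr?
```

Step-by-step execution trace:
1. try: `arr.append(30)` → arr = [30].
2. `data = 60 / 2` → data = 30.0. No exception raised.
3. `arr.append(int(data))` → arr = [30, 30].
4. `except ZeroDivisionError` is skipped (no exception was raised).
Result: [30, 30]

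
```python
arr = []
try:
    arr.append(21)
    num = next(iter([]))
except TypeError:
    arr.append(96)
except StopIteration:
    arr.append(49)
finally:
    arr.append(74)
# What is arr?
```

Step-by-step execution trace:
1. try: `arr.append(21)` → arr = [21].
2. `num = next(iter([]))` raises StopIteration.
3. `except TypeError` does not match StopIteration; skipped.
4. `except StopIteration` matches → `arr.append(49)` → arr = [21, 49].
5. finally always runs: `arr.append(74)` → arr = [21, 49, 74].
Result: [21, 49, 74]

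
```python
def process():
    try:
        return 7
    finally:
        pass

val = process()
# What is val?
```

Step-by-step execution trace:
1. `process()` enters try: `return 7` sets pending return value 7.
2. Before returning, `finally: pass` runs (no effect).
3. process() returns 7 → val = 7.
Result: 7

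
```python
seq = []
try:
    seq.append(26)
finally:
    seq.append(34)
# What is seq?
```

Step-by-step execution trace:
1. try: `seq.append(26)` → seq = [26].
2. The try body completes without raising.
3. finally always runs: `seq.append(34)` → seq = [26, 34].
Result: [26, 34]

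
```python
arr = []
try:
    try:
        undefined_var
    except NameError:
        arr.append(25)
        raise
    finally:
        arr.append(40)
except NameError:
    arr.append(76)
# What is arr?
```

Step-by-step execution trace:
1. Inner try: `undefined_var` raises NameError.
2. Inner `except NameError` matches → `arr.append(25)` → arr = [25].
3. bare `raise` re-raises NameError.
4. Inner `finally` runs during unwinding: `arr.append(40)` → arr = [25, 40].
5. Outer `except NameError` matches → `arr.append(76)` → arr = [25, 40, 76].
Result: [25, 40, 76]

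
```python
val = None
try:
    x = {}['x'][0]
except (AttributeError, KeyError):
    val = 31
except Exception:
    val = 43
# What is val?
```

Step-by-step execution trace:
1. `x = {}['x'][0]` raises KeyError.
2. `except (AttributeError, KeyError)` matches (KeyError is in the tuple) → val = 31.
3. `except Exception` is not reached.
Result: 31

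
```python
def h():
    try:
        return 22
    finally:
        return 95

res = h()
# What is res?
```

Step-by-step execution trace:
1. `h()` enters try: `return 22` sets pending return value 22.
2. Before returning, `finally: return 95` runs and overrides the pending return.
3. h() returns 95 → res = 95.
Result: 95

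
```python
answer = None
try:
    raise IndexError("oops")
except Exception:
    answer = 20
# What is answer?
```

Step-by-step execution trace:
1. `raise IndexError(...)` raises IndexError.
2. `except Exception` matches (IndexError is a subclass of Exception) → answer = 20.
Result: 20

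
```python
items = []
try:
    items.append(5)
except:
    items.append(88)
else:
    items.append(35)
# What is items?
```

Step-by-step execution trace:
1. try: `items.append(5)` → items = [5]. No exception raised.
2. `except` is skipped.
3. `else` runs (try completed without exception): `items.append(35)` → items = [5, 35].
Result: [5, 35]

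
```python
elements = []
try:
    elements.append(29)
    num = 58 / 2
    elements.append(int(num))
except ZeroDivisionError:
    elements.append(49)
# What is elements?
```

Step-by-step execution trace:
1. try: `elements.append(29)` → elements = [29].
2. `num = 58 / 2` → num = 29.0. No exception raised.
3. `elements.append(int(num))` → elements = [29, 29].
4. `except ZeroDivisionError` is skipped (no exception was raised).
Result: [29, 29]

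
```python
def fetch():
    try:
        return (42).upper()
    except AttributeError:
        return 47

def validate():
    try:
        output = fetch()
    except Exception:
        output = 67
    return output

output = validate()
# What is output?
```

Step-by-step execution trace:
1. `validate()` calls `fetch()`.
2. In fetch: `(42).upper()` raises AttributeError; `except AttributeError` catches it → returns 47.
3. In validate: `output = fetch()` → output = 47. No exception reaches validate.
4. `except Exception` is skipped; validate returns 47.
5. output = 47.
Result: 47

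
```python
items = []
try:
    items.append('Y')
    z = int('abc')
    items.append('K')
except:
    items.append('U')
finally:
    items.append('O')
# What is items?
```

Step-by-step execution trace:
1. try: `items.append('Y')` → items = ['Y'].
2. `z = int('abc')` raises ValueError; `items.append('K')` is not reached.
3. bare `except` matches → `items.append('U')` → items = ['Y', 'U'].
4. finally always runs: `items.append('O')` → items = ['Y', 'U', 'O'].
Result: ['Y', 'U', 'O']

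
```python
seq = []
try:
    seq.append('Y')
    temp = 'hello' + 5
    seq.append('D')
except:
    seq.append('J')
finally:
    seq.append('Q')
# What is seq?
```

Step-by-step execution trace:
1. try: `seq.append('Y')` → seq = ['Y'].
2. `temp = 'hello' + 5` raises TypeError; `seq.append('D')` is not reached.
3. bare `except` matches → `seq.append('J')` → seq = ['Y', 'J'].
4. finally always runs: `seq.append('Q')` → seq = ['Y', 'J', 'Q'].
Result: ['Y', 'J', 'Q']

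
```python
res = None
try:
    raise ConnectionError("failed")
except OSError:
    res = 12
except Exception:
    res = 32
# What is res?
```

Step-by-step execution trace:
1. `raise ConnectionError(...)` raises ConnectionError.
2. `except OSError` matches (ConnectionError is a subclass of OSError) → res = 12.
3. `except Exception` is not reached.
Result: 12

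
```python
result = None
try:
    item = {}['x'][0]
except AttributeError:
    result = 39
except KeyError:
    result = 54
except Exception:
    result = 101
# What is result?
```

Step-by-step execution trace:
1. `item = {}['x'][0]` raises KeyError.
2. `except AttributeError` does not match KeyError; skipped.
3. `except KeyError` matches → result = 54.
4. Remaining except clauses are skipped.
Result: 54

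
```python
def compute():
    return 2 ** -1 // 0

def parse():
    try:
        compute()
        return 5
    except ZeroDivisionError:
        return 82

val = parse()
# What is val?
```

Step-by-step execution trace:
1. `parse()` calls `compute()`.
2. `compute()` evaluates `2 ** -1 // 0`, which raises ZeroDivisionError; it propagates to the caller.
3. `return 5` is not reached.
4. `except ZeroDivisionError` in parse matches → returns 82.
5. val = 82.
Result: 82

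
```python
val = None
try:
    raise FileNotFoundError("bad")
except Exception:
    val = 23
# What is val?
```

Step-by-step execution trace:
1. `raise FileNotFoundError(...)` raises FileNotFoundError.
2. `except Exception` matches (FileNotFoundError is a subclass of Exception) → val = 23.
Result: 23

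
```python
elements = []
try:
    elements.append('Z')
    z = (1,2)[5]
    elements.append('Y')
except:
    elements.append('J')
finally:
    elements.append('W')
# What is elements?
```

Step-by-step execution trace:
1. try: `elements.append('Z')` → elements = ['Z'].
2. `z = (1,2)[5]` raises IndexError; `elements.append('Y')` is not reached.
3. bare `except` matches → `elements.append('J')` → elements = ['Z', 'J'].
4. finally always runs: `elements.append('W')` → elements = ['Z', 'J', 'W'].
Result: ['Z', 'J', 'W']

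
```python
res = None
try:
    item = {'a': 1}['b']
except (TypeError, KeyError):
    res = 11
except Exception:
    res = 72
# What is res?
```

Step-by-step execution trace:
1. `item = {'a': 1}['b']` raises KeyError.
2. `except (TypeError, KeyError)` matches (KeyError is in the tuple) → res = 11.
3. `except Exception` is not reached.
Result: 11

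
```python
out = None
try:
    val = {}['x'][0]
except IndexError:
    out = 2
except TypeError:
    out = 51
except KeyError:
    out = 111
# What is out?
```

Step-by-step execution trace:
1. `val = {}['x'][0]` raises KeyError.
2. `except IndexError` does not match KeyError; skipped.
3. `except TypeError` does not match KeyError; skipped.
4. `except KeyError` matches → out = 111.
Result: 111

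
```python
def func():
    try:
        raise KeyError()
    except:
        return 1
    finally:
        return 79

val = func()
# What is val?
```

Step-by-step execution trace:
1. `func()` enters try: `raise KeyError()` raises KeyError.
2. bare `except` matches → `return 1` sets pending return value 1.
3. Before returning, `finally: return 79` runs and overrides the pending return.
4. func() returns 79 → val = 79.
Result: 79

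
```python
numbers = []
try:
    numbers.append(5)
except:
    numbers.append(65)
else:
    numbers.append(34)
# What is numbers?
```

Step-by-step execution trace:
1. try: `numbers.append(5)` → numbers = [5]. No exception raised.
2. `except` is skipped.
3. `else` runs (try completed without exception): `numbers.append(34)` → numbers = [5, 34].
Result: [5, 34]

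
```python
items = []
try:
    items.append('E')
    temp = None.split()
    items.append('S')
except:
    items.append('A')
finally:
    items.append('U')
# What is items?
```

Step-by-step execution trace:
1. try: `items.append('E')` → items = ['E'].
2. `temp = None.split()` raises AttributeError; `items.append('S')` is not reached.
3. bare `except` matches → `items.append('A')` → items = ['E', 'A'].
4. finally always runs: `items.append('U')` → items = ['E', 'A', 'U'].
Result: ['E', 'A', 'U']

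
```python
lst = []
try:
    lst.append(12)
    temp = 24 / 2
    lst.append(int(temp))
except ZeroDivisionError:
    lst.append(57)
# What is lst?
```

Step-by-step execution trace:
1. try: `lst.append(12)` → lst = [12].
2. `temp = 24 / 2` → temp = 12.0. No exception raised.
3. `lst.append(int(temp))` → lst = [12, 12].
4. `except ZeroDivisionError` is skipped (no exception was raised).
Result: [12, 12]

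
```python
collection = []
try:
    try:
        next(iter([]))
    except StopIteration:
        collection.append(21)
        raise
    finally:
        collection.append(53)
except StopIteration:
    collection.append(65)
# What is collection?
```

Step-by-step execution trace:
1. Inner try: `next(iter([]))` raises StopIteration.
2. Inner `except StopIteration` matches → `collection.append(21)` → collection = [21].
3. bare `raise` re-raises StopIteration.
4. Inner `finally` runs during unwinding: `collection.append(53)` → collection = [21, 53].
5. Outer `except StopIteration` matches → `collection.append(65)` → collection = [21, 53, 65].
Result: [21, 53, 65]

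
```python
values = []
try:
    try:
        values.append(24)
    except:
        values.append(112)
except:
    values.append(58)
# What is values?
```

Step-by-step execution trace:
1. Inner try: `values.append(24)` → values = [24]. No exception raised.
2. Inner `except` is skipped.
3. Inner try completes normally; outer `except` is skipped.
Result: [24]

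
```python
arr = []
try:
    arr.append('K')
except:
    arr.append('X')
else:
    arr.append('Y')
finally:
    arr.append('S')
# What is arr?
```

Step-by-step execution trace:
1. try: `arr.append('K')` → arr = ['K']. No exception raised.
2. `except` is skipped.
3. `else` runs: `arr.append('Y')` → arr = ['K', 'Y'].
4. `finally` always runs: `arr.append('S')` → arr = ['K', 'Y', 'S'].
Result: ['K', 'Y', 'S']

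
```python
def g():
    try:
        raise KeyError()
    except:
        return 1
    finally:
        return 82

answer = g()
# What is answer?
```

Step-by-step execution trace:
1. `g()` enters try: `raise KeyError()` raises KeyError.
2. bare `except` matches → `return 1` sets pending return value 1.
3. Before returning, `finally: return 82` runs and overrides the pending return.
4. g() returns 82 → answer = 82.
Result: 82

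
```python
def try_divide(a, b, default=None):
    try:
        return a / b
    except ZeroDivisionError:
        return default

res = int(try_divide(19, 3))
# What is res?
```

Step-by-step execution trace:
1. `try_divide(19, 3)` enters try: `return 19 / 3` → returns 6.333333333333333. No exception raised.
2. `except ZeroDivisionError` is skipped.
3. `int(6.333333333333333)` → 6 → res = 6.
Result: 6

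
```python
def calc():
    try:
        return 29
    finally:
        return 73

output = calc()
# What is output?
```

Step-by-step execution trace:
1. `calc()` enters try: `return 29` sets pending return value 29.
2. Before returning, `finally: return 73` runs and overrides the pending return.
3. calc() returns 73 → output = 73.
Result: 73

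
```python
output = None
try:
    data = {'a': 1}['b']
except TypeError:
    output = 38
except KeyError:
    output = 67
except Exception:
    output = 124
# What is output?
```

Step-by-step execution trace:
1. `data = {'a': 1}['b']` raises KeyError.
2. `except TypeError` does not match KeyError; skipped.
3. `except KeyError` matches → output = 67.
4. Remaining except clauses are skipped.
Result: 67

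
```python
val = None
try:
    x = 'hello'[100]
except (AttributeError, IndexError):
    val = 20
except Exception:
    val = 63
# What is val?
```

Step-by-step execution trace:
1. `x = 'hello'[100]` raises IndexError.
2. `except (AttributeError, IndexError)` matches (IndexError is in the tuple) → val = 20.
3. `except Exception` is not reached.
Result: 20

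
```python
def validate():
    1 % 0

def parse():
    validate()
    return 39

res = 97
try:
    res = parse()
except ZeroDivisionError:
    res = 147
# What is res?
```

Step-by-step execution trace:
1. res starts at 97.
2. try: `parse()` calls `validate()`.
3. `validate()` evaluates `1 % 0`, which raises ZeroDivisionError; it propagates through parse (uncaught).
4. `return 39` in parse is not reached; the assignment to res does not complete.
5. `except ZeroDivisionError` matches → res = 147.
Result: 147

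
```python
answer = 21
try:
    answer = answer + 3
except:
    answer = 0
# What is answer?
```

Step-by-step execution trace:
1. answer starts at 21.
2. try: `answer = answer + 3` → answer = 24. No exception raised.
3. `except` is skipped.
Result: 24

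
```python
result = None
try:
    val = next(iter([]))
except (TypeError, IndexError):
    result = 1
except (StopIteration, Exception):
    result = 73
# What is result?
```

Step-by-step execution trace:
1. `val = next(iter([]))` raises StopIteration.
2. `except (TypeError, IndexError)` does not match StopIteration; skipped.
3. `except (StopIteration, Exception)` matches (StopIteration is in the tuple) → result = 73.
Result: 73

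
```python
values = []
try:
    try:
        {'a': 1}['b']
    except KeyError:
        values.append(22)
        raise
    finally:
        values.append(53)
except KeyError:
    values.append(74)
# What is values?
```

Step-by-step execution trace:
1. Inner try: `{'a': 1}['b']` raises KeyError.
2. Inner `except KeyError` matches → `values.append(22)` → values = [22].
3. bare `raise` re-raises KeyError.
4. Inner `finally` runs during unwinding: `values.append(53)` → values = [22, 53].
5. Outer `except KeyError` matches → `values.append(74)` → values = [22, 53, 74].
Result: [22, 53, 74]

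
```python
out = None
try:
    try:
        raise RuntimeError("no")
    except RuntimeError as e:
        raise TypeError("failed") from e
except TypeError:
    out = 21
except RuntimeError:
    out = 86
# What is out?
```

Step-by-step execution trace:
1. Inner try raises RuntimeError; inner `except RuntimeError as e` catches it.
2. `raise TypeError(...) from e` raises TypeError (RuntimeError is attached as __cause__, but only TypeError is active).
3. Outer `except TypeError` matches → out = 21.
4. `except RuntimeError` is not reached.
Result: 21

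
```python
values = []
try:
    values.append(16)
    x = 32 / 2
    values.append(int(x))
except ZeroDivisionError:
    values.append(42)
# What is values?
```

Step-by-step execution trace:
1. try: `values.append(16)` → values = [16].
2. `x = 32 / 2` → x = 16.0. No exception raised.
3. `values.append(int(x))` → values = [16, 16].
4. `except ZeroDivisionError` is skipped (no exception was raised).
Result: [16, 16]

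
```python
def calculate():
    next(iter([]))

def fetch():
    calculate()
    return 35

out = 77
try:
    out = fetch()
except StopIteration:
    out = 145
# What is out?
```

Step-by-step execution trace:
1. out starts at 77.
2. try: `fetch()` calls `calculate()`.
3. `calculate()` evaluates `next(iter([]))`, which raises StopIteration; it propagates through fetch (uncaught).
4. `return 35` in fetch is not reached; the assignment to out does not complete.
5. `except StopIteration` matches → out = 145.
Result: 145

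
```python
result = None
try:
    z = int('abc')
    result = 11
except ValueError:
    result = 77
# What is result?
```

Step-by-step execution trace:
1. `z = int('abc')` raises ValueError.
2. `result = 11` is not reached.
3. `except ValueError` matches → result = 77.
Result: 77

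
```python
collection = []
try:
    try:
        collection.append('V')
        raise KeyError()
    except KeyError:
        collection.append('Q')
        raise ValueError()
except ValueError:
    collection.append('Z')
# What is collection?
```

Step-by-step execution trace:
1. Inner try: `collection.append('V')` → collection = ['V'].
2. `raise KeyError()` raises KeyError.
3. Inner `except KeyError` matches → `collection.append('Q')` → collection = ['V', 'Q'].
4. `raise ValueError()` raises ValueError; propagates to outer try.
5. Outer `except ValueError` matches → `collection.append('Z')` → collection = ['V', 'Q', 'Z'].
Result: ['V', 'Q', 'Z']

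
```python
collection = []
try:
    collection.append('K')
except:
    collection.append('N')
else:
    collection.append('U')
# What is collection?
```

Step-by-step execution trace:
1. try: `collection.append('K')` → collection = ['K']. No exception raised.
2. `except` is skipped.
3. `else` runs (try completed without exception): `collection.append('U')` → collection = ['K', 'U'].
Result: ['K', 'U']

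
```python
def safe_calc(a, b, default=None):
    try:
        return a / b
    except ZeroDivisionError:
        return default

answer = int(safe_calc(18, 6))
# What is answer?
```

Step-by-step execution trace:
1. `safe_calc(18, 6)` enters try: `return 18 / 6` → returns 3.0. No exception raised.
2. `except ZeroDivisionError` is skipped.
3. `int(3.0)` → 3 → answer = 3.
Result: 3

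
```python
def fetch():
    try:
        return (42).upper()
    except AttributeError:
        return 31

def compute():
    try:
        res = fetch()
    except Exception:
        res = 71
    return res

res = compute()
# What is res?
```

Step-by-step execution trace:
1. `compute()` calls `fetch()`.
2. In fetch: `(42).upper()` raises AttributeError; `except AttributeError` catches it → returns 31.
3. In compute: `res = fetch()` → res = 31. No exception reaches compute.
4. `except Exception` is skipped; compute returns 31.
5. res = 31.
Result: 31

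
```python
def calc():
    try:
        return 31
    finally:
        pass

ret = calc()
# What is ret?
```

Step-by-step execution trace:
1. `calc()` enters try: `return 31` sets pending return value 31.
2. Before returning, `finally: pass` runs (no effect).
3. calc() returns 31 → ret = 31.
Result: 31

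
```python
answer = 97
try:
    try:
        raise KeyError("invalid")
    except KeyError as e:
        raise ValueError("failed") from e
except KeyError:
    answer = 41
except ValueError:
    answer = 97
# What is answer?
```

Step-by-step execution trace:
1. Inner try raises KeyError; inner `except KeyError as e` catches it.
2. `raise ValueError(...) from e` raises ValueError (KeyError is attached as __cause__, but only ValueError is active).
3. Outer `except KeyError` does not match ValueError; skipped.
4. Outer `except ValueError` matches → answer = 97.
Result: 97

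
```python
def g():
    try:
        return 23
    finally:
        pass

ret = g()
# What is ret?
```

Step-by-step execution trace:
1. `g()` enters try: `return 23` sets pending return value 23.
2. Before returning, `finally: pass` runs (no effect).
3. g() returns 23 → ret = 23.
Result: 23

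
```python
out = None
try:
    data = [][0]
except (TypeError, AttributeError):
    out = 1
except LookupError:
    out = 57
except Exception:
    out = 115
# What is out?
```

Step-by-step execution trace:
1. `data = [][0]` raises IndexError.
2. `except (TypeError, AttributeError)` does not match IndexError; skipped.
3. `except LookupError` matches (IndexError is a subclass of LookupError) → out = 57.
4. `except Exception` is not reached.
Result: 57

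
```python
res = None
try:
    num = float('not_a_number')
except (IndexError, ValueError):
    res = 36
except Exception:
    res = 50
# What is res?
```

Step-by-step execution trace:
1. `num = float('not_a_number')` raises ValueError.
2. `except (IndexError, ValueError)` matches (ValueError is in the tuple) → res = 36.
3. `except Exception` is not reached.
Result: 36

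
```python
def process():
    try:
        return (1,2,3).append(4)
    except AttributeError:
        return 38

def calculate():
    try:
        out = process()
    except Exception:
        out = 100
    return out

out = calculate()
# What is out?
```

Step-by-step execution trace:
1. `calculate()` calls `process()`.
2. In process: `(1,2,3).append(4)` raises AttributeError; `except AttributeError` catches it → returns 38.
3. In calculate: `out = process()` → out = 38. No exception reaches calculate.
4. `except Exception` is skipped; calculate returns 38.
5. out = 38.
Result: 38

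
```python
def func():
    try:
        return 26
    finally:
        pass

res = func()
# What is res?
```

Step-by-step execution trace:
1. `func()` enters try: `return 26` sets pending return value 26.
2. Before returning, `finally: pass` runs (no effect).
3. func() returns 26 → res = 26.
Result: 26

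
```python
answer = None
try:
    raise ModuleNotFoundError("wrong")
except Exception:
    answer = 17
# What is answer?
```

Step-by-step execution trace:
1. `raise ModuleNotFoundError(...)` raises ModuleNotFoundError.
2. `except Exception` matches (ModuleNotFoundError is a subclass of Exception) → answer = 17.
Result: 17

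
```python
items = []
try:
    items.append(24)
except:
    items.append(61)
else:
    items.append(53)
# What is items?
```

Step-by-step execution trace:
1. try: `items.append(24)` → items = [24]. No exception raised.
2. `except` is skipped.
3. `else` runs (try completed without exception): `items.append(53)` → items = [24, 53].
Result: [24, 53]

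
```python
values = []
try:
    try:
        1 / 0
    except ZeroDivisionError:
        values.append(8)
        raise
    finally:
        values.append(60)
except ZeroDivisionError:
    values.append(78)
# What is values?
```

Step-by-step execution trace:
1. Inner try: `1 / 0` raises ZeroDivisionError.
2. Inner `except ZeroDivisionError` matches → `values.append(8)` → values = [8].
3. bare `raise` re-raises ZeroDivisionError.
4. Inner `finally` runs during unwinding: `values.append(60)` → values = [8, 60].
5. Outer `except ZeroDivisionError` matches → `values.append(78)` → values = [8, 60, 78].
Result: [8, 60, 78]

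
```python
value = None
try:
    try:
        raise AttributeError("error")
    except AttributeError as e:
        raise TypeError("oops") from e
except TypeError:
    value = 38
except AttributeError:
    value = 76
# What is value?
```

Step-by-step execution trace:
1. Inner try raises AttributeError; inner `except AttributeError as e` catches it.
2. `raise TypeError(...) from e` raises TypeError (AttributeError is attached as __cause__, but only TypeError is active).
3. Outer `except TypeError` matches → value = 38.
4. `except AttributeError` is not reached.
Result: 38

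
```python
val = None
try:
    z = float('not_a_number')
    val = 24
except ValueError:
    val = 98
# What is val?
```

Step-by-step execution trace:
1. `z = float('not_a_number')` raises ValueError.
2. `val = 24` is not reached.
3. `except ValueError` matches → val = 98.
Result: 98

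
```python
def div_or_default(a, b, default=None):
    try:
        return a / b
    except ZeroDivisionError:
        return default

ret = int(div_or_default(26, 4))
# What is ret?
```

Step-by-step execution trace:
1. `div_or_default(26, 4)` enters try: `return 26 / 4` → returns 6.5. No exception raised.
2. `except ZeroDivisionError` is skipped.
3. `int(6.5)` → 6 → ret = 6.
Result: 6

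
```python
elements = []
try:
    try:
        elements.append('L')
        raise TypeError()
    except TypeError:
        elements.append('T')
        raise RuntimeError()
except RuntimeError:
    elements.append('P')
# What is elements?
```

Step-by-step execution trace:
1. Inner try: `elements.append('L')` → elements = ['L'].
2. `raise TypeError()` raises TypeError.
3. Inner `except TypeError` matches → `elements.append('T')` → elements = ['L', 'T'].
4. `raise RuntimeError()` raises RuntimeError; propagates to outer try.
5. Outer `except RuntimeError` matches → `elements.append('P')` → elements = ['L', 'T', 'P'].
Result: ['L', 'T', 'P']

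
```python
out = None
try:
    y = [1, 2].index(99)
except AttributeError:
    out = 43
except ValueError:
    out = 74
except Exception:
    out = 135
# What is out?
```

Step-by-step execution trace:
1. `y = [1, 2].index(99)` raises ValueError.
2. `except AttributeError` does not match ValueError; skipped.
3. `except ValueError` matches → out = 74.
4. Remaining except clauses are skipped.
Result: 74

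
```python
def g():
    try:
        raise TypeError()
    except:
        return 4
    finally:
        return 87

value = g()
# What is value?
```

Step-by-step execution trace:
1. `g()` enters try: `raise TypeError()` raises TypeError.
2. bare `except` matches → `return 4` sets pending return value 4.
3. Before returning, `finally: return 87` runs and overrides the pending return.
4. g() returns 87 → value = 87.
Result: 87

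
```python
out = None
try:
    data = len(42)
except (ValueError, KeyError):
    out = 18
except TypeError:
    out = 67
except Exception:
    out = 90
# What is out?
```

Step-by-step execution trace:
1. `data = len(42)` raises TypeError.
2. `except (ValueError, KeyError)` does not match TypeError; skipped.
3. `except TypeError` matches (exact type match) → out = 67.
4. `except Exception` is not reached.
Result: 67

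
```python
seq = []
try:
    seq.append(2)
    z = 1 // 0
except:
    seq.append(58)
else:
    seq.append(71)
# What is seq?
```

Step-by-step execution trace:
1. try: `seq.append(2)` → seq = [2].
2. `z = 1 // 0` raises ZeroDivisionError.
3. bare `except` matches → `seq.append(58)` → seq = [2, 58].
4. `else` is skipped (an exception was raised).
Result: [2, 58]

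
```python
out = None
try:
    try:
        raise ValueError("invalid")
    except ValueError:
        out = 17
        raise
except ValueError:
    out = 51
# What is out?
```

Step-by-step execution trace:
1. Inner try: `raise ValueError("invalid")` raises ValueError.
2. Inner `except ValueError` matches → out = 17.
3. bare `raise` re-raises the same ValueError.
4. Outer `except ValueError` matches → out = 51.
Result: 51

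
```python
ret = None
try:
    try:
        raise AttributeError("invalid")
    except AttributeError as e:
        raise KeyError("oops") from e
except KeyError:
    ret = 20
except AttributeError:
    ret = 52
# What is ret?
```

Step-by-step execution trace:
1. Inner try raises AttributeError; inner `except AttributeError as e` catches it.
2. `raise KeyError(...) from e` raises KeyError (AttributeError is attached as __cause__, but only KeyError is active).
3. Outer `except KeyError` matches → ret = 20.
4. `except AttributeError` is not reached.
Result: 20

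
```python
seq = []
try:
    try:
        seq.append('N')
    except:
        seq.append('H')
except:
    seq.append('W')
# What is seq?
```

Step-by-step execution trace:
1. Inner try: `seq.append('N')` → seq = ['N']. No exception raised.
2. Inner `except` is skipped.
3. Inner try completes normally; outer `except` is skipped.
Result: ['N']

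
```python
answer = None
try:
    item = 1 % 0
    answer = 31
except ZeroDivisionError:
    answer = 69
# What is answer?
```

Step-by-step execution trace:
1. `item = 1 % 0` raises ZeroDivisionError.
2. `answer = 31` is not reached.
3. `except ZeroDivisionError` matches → answer = 69.
Result: 69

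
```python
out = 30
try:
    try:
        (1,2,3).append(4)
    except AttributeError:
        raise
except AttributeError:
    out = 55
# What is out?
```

Step-by-step execution trace:
1. Inner try: `(1,2,3).append(4)` raises AttributeError.
2. Inner `except AttributeError` matches; bare `raise` re-raises the same AttributeError.
3. Outer `except AttributeError` matches → out = 55.
Result: 55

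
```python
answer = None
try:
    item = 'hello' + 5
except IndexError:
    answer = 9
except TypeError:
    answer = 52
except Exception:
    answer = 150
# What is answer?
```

Step-by-step execution trace:
1. `item = 'hello' + 5` raises TypeError.
2. `except IndexError` does not match TypeError; skipped.
3. `except TypeError` matches → answer = 52.
4. Remaining except clauses are skipped.
Result: 52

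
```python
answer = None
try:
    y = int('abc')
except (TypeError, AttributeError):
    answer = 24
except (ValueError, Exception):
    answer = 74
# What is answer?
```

Step-by-step execution trace:
1. `y = int('abc')` raises ValueError.
2. `except (TypeError, AttributeError)` does not match ValueError; skipped.
3. `except (ValueError, Exception)` matches (ValueError is in the tuple) → answer = 74.
Result: 74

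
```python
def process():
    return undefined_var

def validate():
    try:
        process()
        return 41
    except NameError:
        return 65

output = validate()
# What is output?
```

Step-by-step execution trace:
1. `validate()` calls `process()`.
2. `process()` evaluates `undefined_var`, which raises NameError; it propagates to the caller.
3. `return 41` is not reached.
4. `except NameError` in validate matches → returns 65.
5. output = 65.
Result: 65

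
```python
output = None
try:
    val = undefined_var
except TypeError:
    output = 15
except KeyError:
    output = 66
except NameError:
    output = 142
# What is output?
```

Step-by-step execution trace:
1. `val = undefined_var` raises NameError.
2. `except TypeError` does not match NameError; skipped.
3. `except KeyError` does not match NameError; skipped.
4. `except NameError` matches → output = 142.
Result: 142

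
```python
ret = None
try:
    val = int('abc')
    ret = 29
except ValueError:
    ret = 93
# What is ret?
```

Step-by-step execution trace:
1. `val = int('abc')` raises ValueError.
2. `ret = 29` is not reached.
3. `except ValueError` matches → ret = 93.
Result: 93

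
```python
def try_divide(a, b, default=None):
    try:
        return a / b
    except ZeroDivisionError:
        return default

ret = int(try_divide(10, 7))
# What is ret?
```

Step-by-step execution trace:
1. `try_divide(10, 7)` enters try: `return 10 / 7` → returns 1.4285714285714286. No exception raised.
2. `except ZeroDivisionError` is skipped.
3. `int(1.4285714285714286)` → 1 → ret = 1.
Result: 1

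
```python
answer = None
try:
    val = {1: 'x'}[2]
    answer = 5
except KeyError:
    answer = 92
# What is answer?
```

Step-by-step execution trace:
1. `val = {1: 'x'}[2]` raises KeyError.
2. `answer = 5` is not reached.
3. `except KeyError` matches → answer = 92.
Result: 92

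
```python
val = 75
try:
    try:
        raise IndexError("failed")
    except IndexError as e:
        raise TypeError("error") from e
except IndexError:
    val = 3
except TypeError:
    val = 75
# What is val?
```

Step-by-step execution trace:
1. Inner try raises IndexError; inner `except IndexError as e` catches it.
2. `raise TypeError(...) from e` raises TypeError (IndexError is attached as __cause__, but only TypeError is active).
3. Outer `except IndexError` does not match TypeError; skipped.
4. Outer `except TypeError` matches → val = 75.
Result: 75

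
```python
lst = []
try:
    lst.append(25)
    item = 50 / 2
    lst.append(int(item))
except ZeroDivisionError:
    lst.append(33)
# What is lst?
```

Step-by-step execution trace:
1. try: `lst.append(25)` → lst = [25].
2. `item = 50 / 2` → item = 25.0. No exception raised.
3. `lst.append(int(item))` → lst = [25, 25].
4. `except ZeroDivisionError` is skipped (no exception was raised).
Result: [25, 25]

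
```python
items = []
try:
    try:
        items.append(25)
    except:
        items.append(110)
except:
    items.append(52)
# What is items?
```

Step-by-step execution trace:
1. Inner try: `items.append(25)` → items = [25]. No exception raised.
2. Inner `except` is skipped.
3. Inner try completes normally; outer `except` is skipped.
Result: [25]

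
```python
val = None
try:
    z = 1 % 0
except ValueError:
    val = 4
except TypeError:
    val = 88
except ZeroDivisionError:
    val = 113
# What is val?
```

Step-by-step execution trace:
1. `z = 1 % 0` raises ZeroDivisionError.
2. `except ValueError` does not match ZeroDivisionError; skipped.
3. `except TypeError` does not match ZeroDivisionError; skipped.
4. `except ZeroDivisionError` matches → val = 113.
Result: 113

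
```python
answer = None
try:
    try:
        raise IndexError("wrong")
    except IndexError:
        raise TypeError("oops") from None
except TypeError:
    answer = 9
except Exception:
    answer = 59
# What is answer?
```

Step-by-step execution trace:
1. Inner try raises IndexError; inner `except IndexError` catches it.
2. `raise TypeError(...) from None` raises TypeError (from None suppresses __context__, but the active exception is still TypeError).
3. Outer `except TypeError` matches → answer = 9.
4. `except Exception` is not reached.
Result: 9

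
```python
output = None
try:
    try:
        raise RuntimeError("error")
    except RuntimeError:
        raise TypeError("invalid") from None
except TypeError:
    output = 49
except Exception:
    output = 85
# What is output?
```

Step-by-step execution trace:
1. Inner try raises RuntimeError; inner `except RuntimeError` catches it.
2. `raise TypeError(...) from None` raises TypeError (from None suppresses __context__, but the active exception is still TypeError).
3. Outer `except TypeError` matches → output = 49.
4. `except Exception` is not reached.
Result: 49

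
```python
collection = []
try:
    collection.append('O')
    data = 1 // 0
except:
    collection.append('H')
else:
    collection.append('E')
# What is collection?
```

Step-by-step execution trace:
1. try: `collection.append('O')` → collection = ['O'].
2. `data = 1 // 0` raises ZeroDivisionError.
3. bare `except` matches → `collection.append('H')` → collection = ['O', 'H'].
4. `else` is skipped (an exception was raised).
Result: ['O', 'H']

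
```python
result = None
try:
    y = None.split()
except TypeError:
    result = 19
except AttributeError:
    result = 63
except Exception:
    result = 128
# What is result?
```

Step-by-step execution trace:
1. `y = None.split()` raises AttributeError.
2. `except TypeError` does not match AttributeError; skipped.
3. `except AttributeError` matches → result = 63.
4. Remaining except clauses are skipped.
Result: 63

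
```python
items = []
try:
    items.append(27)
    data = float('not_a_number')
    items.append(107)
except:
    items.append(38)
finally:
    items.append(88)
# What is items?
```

Step-by-step execution trace:
1. try: `items.append(27)` → items = [27].
2. `data = float('not_a_number')` raises ValueError; `items.append(107)` is not reached.
3. bare `except` matches → `items.append(38)` → items = [27, 38].
4. finally always runs: `items.append(88)` → items = [27, 38, 88].
Result: [27, 38, 88]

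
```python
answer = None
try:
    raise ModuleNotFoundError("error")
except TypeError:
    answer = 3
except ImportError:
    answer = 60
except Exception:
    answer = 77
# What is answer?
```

Step-by-step execution trace:
1. `raise ModuleNotFoundError(...)` raises ModuleNotFoundError.
2. `except TypeError` does not match (ModuleNotFoundError is not a subclass of TypeError); skipped.
3. `except ImportError` matches (ModuleNotFoundError is a subclass of ImportError) → answer = 60.
4. `except Exception` is not reached.
Result: 60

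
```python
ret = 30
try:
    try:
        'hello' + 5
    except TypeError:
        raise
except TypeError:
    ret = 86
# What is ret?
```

Step-by-step execution trace:
1. Inner try: `'hello' + 5` raises TypeError.
2. Inner `except TypeError` matches; bare `raise` re-raises the same TypeError.
3. Outer `except TypeError` matches → ret = 86.
Result: 86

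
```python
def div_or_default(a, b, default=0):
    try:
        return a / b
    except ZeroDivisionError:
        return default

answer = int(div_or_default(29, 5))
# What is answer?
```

Step-by-step execution trace:
1. `div_or_default(29, 5)` enters try: `return 29 / 5` → returns 5.8. No exception raised.
2. `except ZeroDivisionError` is skipped.
3. `int(5.8)` → 5 → answer = 5.
Result: 5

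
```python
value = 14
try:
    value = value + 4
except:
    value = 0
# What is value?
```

Step-by-step execution trace:
1. value starts at 14.
2. try: `value = value + 4` → value = 18. No exception raised.
3. `except` is skipped.
Result: 18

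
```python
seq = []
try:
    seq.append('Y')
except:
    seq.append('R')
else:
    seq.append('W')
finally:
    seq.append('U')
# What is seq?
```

Step-by-step execution trace:
1. try: `seq.append('Y')` → seq = ['Y']. No exception raised.
2. `except` is skipped.
3. `else` runs: `seq.append('W')` → seq = ['Y', 'W'].
4. `finally` always runs: `seq.append('U')` → seq = ['Y', 'W', 'U'].
Result: ['Y', 'W', 'U']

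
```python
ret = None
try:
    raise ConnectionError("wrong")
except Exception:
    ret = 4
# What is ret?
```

Step-by-step execution trace:
1. `raise ConnectionError(...)` raises ConnectionError.
2. `except Exception` matches (ConnectionError is a subclass of Exception) → ret = 4.
Result: 4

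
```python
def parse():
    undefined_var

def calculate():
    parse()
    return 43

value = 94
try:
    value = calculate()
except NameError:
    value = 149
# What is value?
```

Step-by-step execution trace:
1. value starts at 94.
2. try: `calculate()` calls `parse()`.
3. `parse()` evaluates `undefined_var`, which raises NameError; it propagates through calculate (uncaught).
4. `return 43` in calculate is not reached; the assignment to value does not complete.
5. `except NameError` matches → value = 149.
Result: 149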